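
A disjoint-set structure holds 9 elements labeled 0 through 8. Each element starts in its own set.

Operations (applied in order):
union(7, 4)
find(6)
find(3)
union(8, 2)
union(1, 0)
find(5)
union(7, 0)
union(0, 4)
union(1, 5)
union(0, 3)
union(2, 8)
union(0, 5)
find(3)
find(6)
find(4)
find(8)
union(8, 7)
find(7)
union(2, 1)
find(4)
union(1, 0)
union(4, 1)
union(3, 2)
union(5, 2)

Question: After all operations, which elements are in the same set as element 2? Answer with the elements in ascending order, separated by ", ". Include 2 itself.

Answer: 0, 1, 2, 3, 4, 5, 7, 8

Derivation:
Step 1: union(7, 4) -> merged; set of 7 now {4, 7}
Step 2: find(6) -> no change; set of 6 is {6}
Step 3: find(3) -> no change; set of 3 is {3}
Step 4: union(8, 2) -> merged; set of 8 now {2, 8}
Step 5: union(1, 0) -> merged; set of 1 now {0, 1}
Step 6: find(5) -> no change; set of 5 is {5}
Step 7: union(7, 0) -> merged; set of 7 now {0, 1, 4, 7}
Step 8: union(0, 4) -> already same set; set of 0 now {0, 1, 4, 7}
Step 9: union(1, 5) -> merged; set of 1 now {0, 1, 4, 5, 7}
Step 10: union(0, 3) -> merged; set of 0 now {0, 1, 3, 4, 5, 7}
Step 11: union(2, 8) -> already same set; set of 2 now {2, 8}
Step 12: union(0, 5) -> already same set; set of 0 now {0, 1, 3, 4, 5, 7}
Step 13: find(3) -> no change; set of 3 is {0, 1, 3, 4, 5, 7}
Step 14: find(6) -> no change; set of 6 is {6}
Step 15: find(4) -> no change; set of 4 is {0, 1, 3, 4, 5, 7}
Step 16: find(8) -> no change; set of 8 is {2, 8}
Step 17: union(8, 7) -> merged; set of 8 now {0, 1, 2, 3, 4, 5, 7, 8}
Step 18: find(7) -> no change; set of 7 is {0, 1, 2, 3, 4, 5, 7, 8}
Step 19: union(2, 1) -> already same set; set of 2 now {0, 1, 2, 3, 4, 5, 7, 8}
Step 20: find(4) -> no change; set of 4 is {0, 1, 2, 3, 4, 5, 7, 8}
Step 21: union(1, 0) -> already same set; set of 1 now {0, 1, 2, 3, 4, 5, 7, 8}
Step 22: union(4, 1) -> already same set; set of 4 now {0, 1, 2, 3, 4, 5, 7, 8}
Step 23: union(3, 2) -> already same set; set of 3 now {0, 1, 2, 3, 4, 5, 7, 8}
Step 24: union(5, 2) -> already same set; set of 5 now {0, 1, 2, 3, 4, 5, 7, 8}
Component of 2: {0, 1, 2, 3, 4, 5, 7, 8}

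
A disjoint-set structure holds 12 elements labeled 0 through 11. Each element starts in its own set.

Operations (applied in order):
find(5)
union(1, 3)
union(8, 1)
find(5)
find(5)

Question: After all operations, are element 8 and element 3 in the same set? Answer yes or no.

Step 1: find(5) -> no change; set of 5 is {5}
Step 2: union(1, 3) -> merged; set of 1 now {1, 3}
Step 3: union(8, 1) -> merged; set of 8 now {1, 3, 8}
Step 4: find(5) -> no change; set of 5 is {5}
Step 5: find(5) -> no change; set of 5 is {5}
Set of 8: {1, 3, 8}; 3 is a member.

Answer: yes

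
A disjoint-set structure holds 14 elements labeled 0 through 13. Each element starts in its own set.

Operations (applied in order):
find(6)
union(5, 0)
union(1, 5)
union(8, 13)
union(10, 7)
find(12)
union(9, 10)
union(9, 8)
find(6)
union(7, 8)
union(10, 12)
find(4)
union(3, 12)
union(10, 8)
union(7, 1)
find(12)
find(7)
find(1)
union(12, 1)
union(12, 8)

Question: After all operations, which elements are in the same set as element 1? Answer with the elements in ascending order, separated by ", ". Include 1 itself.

Step 1: find(6) -> no change; set of 6 is {6}
Step 2: union(5, 0) -> merged; set of 5 now {0, 5}
Step 3: union(1, 5) -> merged; set of 1 now {0, 1, 5}
Step 4: union(8, 13) -> merged; set of 8 now {8, 13}
Step 5: union(10, 7) -> merged; set of 10 now {7, 10}
Step 6: find(12) -> no change; set of 12 is {12}
Step 7: union(9, 10) -> merged; set of 9 now {7, 9, 10}
Step 8: union(9, 8) -> merged; set of 9 now {7, 8, 9, 10, 13}
Step 9: find(6) -> no change; set of 6 is {6}
Step 10: union(7, 8) -> already same set; set of 7 now {7, 8, 9, 10, 13}
Step 11: union(10, 12) -> merged; set of 10 now {7, 8, 9, 10, 12, 13}
Step 12: find(4) -> no change; set of 4 is {4}
Step 13: union(3, 12) -> merged; set of 3 now {3, 7, 8, 9, 10, 12, 13}
Step 14: union(10, 8) -> already same set; set of 10 now {3, 7, 8, 9, 10, 12, 13}
Step 15: union(7, 1) -> merged; set of 7 now {0, 1, 3, 5, 7, 8, 9, 10, 12, 13}
Step 16: find(12) -> no change; set of 12 is {0, 1, 3, 5, 7, 8, 9, 10, 12, 13}
Step 17: find(7) -> no change; set of 7 is {0, 1, 3, 5, 7, 8, 9, 10, 12, 13}
Step 18: find(1) -> no change; set of 1 is {0, 1, 3, 5, 7, 8, 9, 10, 12, 13}
Step 19: union(12, 1) -> already same set; set of 12 now {0, 1, 3, 5, 7, 8, 9, 10, 12, 13}
Step 20: union(12, 8) -> already same set; set of 12 now {0, 1, 3, 5, 7, 8, 9, 10, 12, 13}
Component of 1: {0, 1, 3, 5, 7, 8, 9, 10, 12, 13}

Answer: 0, 1, 3, 5, 7, 8, 9, 10, 12, 13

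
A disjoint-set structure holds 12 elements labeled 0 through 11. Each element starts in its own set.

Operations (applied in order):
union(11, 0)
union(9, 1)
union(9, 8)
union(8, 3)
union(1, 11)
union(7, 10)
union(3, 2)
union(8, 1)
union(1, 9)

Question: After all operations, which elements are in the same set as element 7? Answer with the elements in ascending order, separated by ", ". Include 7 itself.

Step 1: union(11, 0) -> merged; set of 11 now {0, 11}
Step 2: union(9, 1) -> merged; set of 9 now {1, 9}
Step 3: union(9, 8) -> merged; set of 9 now {1, 8, 9}
Step 4: union(8, 3) -> merged; set of 8 now {1, 3, 8, 9}
Step 5: union(1, 11) -> merged; set of 1 now {0, 1, 3, 8, 9, 11}
Step 6: union(7, 10) -> merged; set of 7 now {7, 10}
Step 7: union(3, 2) -> merged; set of 3 now {0, 1, 2, 3, 8, 9, 11}
Step 8: union(8, 1) -> already same set; set of 8 now {0, 1, 2, 3, 8, 9, 11}
Step 9: union(1, 9) -> already same set; set of 1 now {0, 1, 2, 3, 8, 9, 11}
Component of 7: {7, 10}

Answer: 7, 10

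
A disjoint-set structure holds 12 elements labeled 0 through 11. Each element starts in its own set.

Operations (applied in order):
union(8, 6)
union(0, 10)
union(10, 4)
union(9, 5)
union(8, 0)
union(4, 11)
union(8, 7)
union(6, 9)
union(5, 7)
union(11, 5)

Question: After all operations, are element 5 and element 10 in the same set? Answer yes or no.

Answer: yes

Derivation:
Step 1: union(8, 6) -> merged; set of 8 now {6, 8}
Step 2: union(0, 10) -> merged; set of 0 now {0, 10}
Step 3: union(10, 4) -> merged; set of 10 now {0, 4, 10}
Step 4: union(9, 5) -> merged; set of 9 now {5, 9}
Step 5: union(8, 0) -> merged; set of 8 now {0, 4, 6, 8, 10}
Step 6: union(4, 11) -> merged; set of 4 now {0, 4, 6, 8, 10, 11}
Step 7: union(8, 7) -> merged; set of 8 now {0, 4, 6, 7, 8, 10, 11}
Step 8: union(6, 9) -> merged; set of 6 now {0, 4, 5, 6, 7, 8, 9, 10, 11}
Step 9: union(5, 7) -> already same set; set of 5 now {0, 4, 5, 6, 7, 8, 9, 10, 11}
Step 10: union(11, 5) -> already same set; set of 11 now {0, 4, 5, 6, 7, 8, 9, 10, 11}
Set of 5: {0, 4, 5, 6, 7, 8, 9, 10, 11}; 10 is a member.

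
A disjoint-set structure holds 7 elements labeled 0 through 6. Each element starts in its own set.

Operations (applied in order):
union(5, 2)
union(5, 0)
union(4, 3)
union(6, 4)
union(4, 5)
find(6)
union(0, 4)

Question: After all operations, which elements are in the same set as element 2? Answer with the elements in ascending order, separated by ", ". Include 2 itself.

Answer: 0, 2, 3, 4, 5, 6

Derivation:
Step 1: union(5, 2) -> merged; set of 5 now {2, 5}
Step 2: union(5, 0) -> merged; set of 5 now {0, 2, 5}
Step 3: union(4, 3) -> merged; set of 4 now {3, 4}
Step 4: union(6, 4) -> merged; set of 6 now {3, 4, 6}
Step 5: union(4, 5) -> merged; set of 4 now {0, 2, 3, 4, 5, 6}
Step 6: find(6) -> no change; set of 6 is {0, 2, 3, 4, 5, 6}
Step 7: union(0, 4) -> already same set; set of 0 now {0, 2, 3, 4, 5, 6}
Component of 2: {0, 2, 3, 4, 5, 6}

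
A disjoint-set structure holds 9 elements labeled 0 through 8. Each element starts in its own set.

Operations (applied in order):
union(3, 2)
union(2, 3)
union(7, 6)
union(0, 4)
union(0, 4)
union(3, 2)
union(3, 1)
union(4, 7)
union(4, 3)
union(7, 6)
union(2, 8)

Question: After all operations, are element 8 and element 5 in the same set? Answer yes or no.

Answer: no

Derivation:
Step 1: union(3, 2) -> merged; set of 3 now {2, 3}
Step 2: union(2, 3) -> already same set; set of 2 now {2, 3}
Step 3: union(7, 6) -> merged; set of 7 now {6, 7}
Step 4: union(0, 4) -> merged; set of 0 now {0, 4}
Step 5: union(0, 4) -> already same set; set of 0 now {0, 4}
Step 6: union(3, 2) -> already same set; set of 3 now {2, 3}
Step 7: union(3, 1) -> merged; set of 3 now {1, 2, 3}
Step 8: union(4, 7) -> merged; set of 4 now {0, 4, 6, 7}
Step 9: union(4, 3) -> merged; set of 4 now {0, 1, 2, 3, 4, 6, 7}
Step 10: union(7, 6) -> already same set; set of 7 now {0, 1, 2, 3, 4, 6, 7}
Step 11: union(2, 8) -> merged; set of 2 now {0, 1, 2, 3, 4, 6, 7, 8}
Set of 8: {0, 1, 2, 3, 4, 6, 7, 8}; 5 is not a member.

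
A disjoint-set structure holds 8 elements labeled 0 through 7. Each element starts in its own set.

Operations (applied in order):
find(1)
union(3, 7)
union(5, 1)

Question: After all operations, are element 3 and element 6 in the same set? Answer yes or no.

Answer: no

Derivation:
Step 1: find(1) -> no change; set of 1 is {1}
Step 2: union(3, 7) -> merged; set of 3 now {3, 7}
Step 3: union(5, 1) -> merged; set of 5 now {1, 5}
Set of 3: {3, 7}; 6 is not a member.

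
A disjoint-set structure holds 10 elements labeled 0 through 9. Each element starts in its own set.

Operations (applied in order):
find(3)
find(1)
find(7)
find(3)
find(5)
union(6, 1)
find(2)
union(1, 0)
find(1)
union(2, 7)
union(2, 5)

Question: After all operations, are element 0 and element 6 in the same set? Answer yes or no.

Answer: yes

Derivation:
Step 1: find(3) -> no change; set of 3 is {3}
Step 2: find(1) -> no change; set of 1 is {1}
Step 3: find(7) -> no change; set of 7 is {7}
Step 4: find(3) -> no change; set of 3 is {3}
Step 5: find(5) -> no change; set of 5 is {5}
Step 6: union(6, 1) -> merged; set of 6 now {1, 6}
Step 7: find(2) -> no change; set of 2 is {2}
Step 8: union(1, 0) -> merged; set of 1 now {0, 1, 6}
Step 9: find(1) -> no change; set of 1 is {0, 1, 6}
Step 10: union(2, 7) -> merged; set of 2 now {2, 7}
Step 11: union(2, 5) -> merged; set of 2 now {2, 5, 7}
Set of 0: {0, 1, 6}; 6 is a member.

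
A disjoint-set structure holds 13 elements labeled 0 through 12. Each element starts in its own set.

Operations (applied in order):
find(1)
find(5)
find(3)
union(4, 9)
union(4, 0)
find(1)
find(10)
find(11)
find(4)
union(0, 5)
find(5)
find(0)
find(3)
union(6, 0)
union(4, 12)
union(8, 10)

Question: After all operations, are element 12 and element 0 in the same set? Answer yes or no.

Answer: yes

Derivation:
Step 1: find(1) -> no change; set of 1 is {1}
Step 2: find(5) -> no change; set of 5 is {5}
Step 3: find(3) -> no change; set of 3 is {3}
Step 4: union(4, 9) -> merged; set of 4 now {4, 9}
Step 5: union(4, 0) -> merged; set of 4 now {0, 4, 9}
Step 6: find(1) -> no change; set of 1 is {1}
Step 7: find(10) -> no change; set of 10 is {10}
Step 8: find(11) -> no change; set of 11 is {11}
Step 9: find(4) -> no change; set of 4 is {0, 4, 9}
Step 10: union(0, 5) -> merged; set of 0 now {0, 4, 5, 9}
Step 11: find(5) -> no change; set of 5 is {0, 4, 5, 9}
Step 12: find(0) -> no change; set of 0 is {0, 4, 5, 9}
Step 13: find(3) -> no change; set of 3 is {3}
Step 14: union(6, 0) -> merged; set of 6 now {0, 4, 5, 6, 9}
Step 15: union(4, 12) -> merged; set of 4 now {0, 4, 5, 6, 9, 12}
Step 16: union(8, 10) -> merged; set of 8 now {8, 10}
Set of 12: {0, 4, 5, 6, 9, 12}; 0 is a member.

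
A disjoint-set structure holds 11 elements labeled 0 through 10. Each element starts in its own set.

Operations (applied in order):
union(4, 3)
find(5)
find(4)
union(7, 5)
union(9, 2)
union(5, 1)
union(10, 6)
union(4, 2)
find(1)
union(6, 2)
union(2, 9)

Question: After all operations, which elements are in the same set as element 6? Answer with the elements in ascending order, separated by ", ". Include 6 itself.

Step 1: union(4, 3) -> merged; set of 4 now {3, 4}
Step 2: find(5) -> no change; set of 5 is {5}
Step 3: find(4) -> no change; set of 4 is {3, 4}
Step 4: union(7, 5) -> merged; set of 7 now {5, 7}
Step 5: union(9, 2) -> merged; set of 9 now {2, 9}
Step 6: union(5, 1) -> merged; set of 5 now {1, 5, 7}
Step 7: union(10, 6) -> merged; set of 10 now {6, 10}
Step 8: union(4, 2) -> merged; set of 4 now {2, 3, 4, 9}
Step 9: find(1) -> no change; set of 1 is {1, 5, 7}
Step 10: union(6, 2) -> merged; set of 6 now {2, 3, 4, 6, 9, 10}
Step 11: union(2, 9) -> already same set; set of 2 now {2, 3, 4, 6, 9, 10}
Component of 6: {2, 3, 4, 6, 9, 10}

Answer: 2, 3, 4, 6, 9, 10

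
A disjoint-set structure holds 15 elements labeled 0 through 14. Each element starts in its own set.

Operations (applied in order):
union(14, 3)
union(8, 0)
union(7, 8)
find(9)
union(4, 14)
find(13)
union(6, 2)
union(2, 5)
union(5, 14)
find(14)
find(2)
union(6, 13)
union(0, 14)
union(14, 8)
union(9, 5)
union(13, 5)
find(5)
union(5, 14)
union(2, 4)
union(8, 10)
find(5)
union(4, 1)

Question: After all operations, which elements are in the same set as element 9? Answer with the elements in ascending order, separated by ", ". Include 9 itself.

Step 1: union(14, 3) -> merged; set of 14 now {3, 14}
Step 2: union(8, 0) -> merged; set of 8 now {0, 8}
Step 3: union(7, 8) -> merged; set of 7 now {0, 7, 8}
Step 4: find(9) -> no change; set of 9 is {9}
Step 5: union(4, 14) -> merged; set of 4 now {3, 4, 14}
Step 6: find(13) -> no change; set of 13 is {13}
Step 7: union(6, 2) -> merged; set of 6 now {2, 6}
Step 8: union(2, 5) -> merged; set of 2 now {2, 5, 6}
Step 9: union(5, 14) -> merged; set of 5 now {2, 3, 4, 5, 6, 14}
Step 10: find(14) -> no change; set of 14 is {2, 3, 4, 5, 6, 14}
Step 11: find(2) -> no change; set of 2 is {2, 3, 4, 5, 6, 14}
Step 12: union(6, 13) -> merged; set of 6 now {2, 3, 4, 5, 6, 13, 14}
Step 13: union(0, 14) -> merged; set of 0 now {0, 2, 3, 4, 5, 6, 7, 8, 13, 14}
Step 14: union(14, 8) -> already same set; set of 14 now {0, 2, 3, 4, 5, 6, 7, 8, 13, 14}
Step 15: union(9, 5) -> merged; set of 9 now {0, 2, 3, 4, 5, 6, 7, 8, 9, 13, 14}
Step 16: union(13, 5) -> already same set; set of 13 now {0, 2, 3, 4, 5, 6, 7, 8, 9, 13, 14}
Step 17: find(5) -> no change; set of 5 is {0, 2, 3, 4, 5, 6, 7, 8, 9, 13, 14}
Step 18: union(5, 14) -> already same set; set of 5 now {0, 2, 3, 4, 5, 6, 7, 8, 9, 13, 14}
Step 19: union(2, 4) -> already same set; set of 2 now {0, 2, 3, 4, 5, 6, 7, 8, 9, 13, 14}
Step 20: union(8, 10) -> merged; set of 8 now {0, 2, 3, 4, 5, 6, 7, 8, 9, 10, 13, 14}
Step 21: find(5) -> no change; set of 5 is {0, 2, 3, 4, 5, 6, 7, 8, 9, 10, 13, 14}
Step 22: union(4, 1) -> merged; set of 4 now {0, 1, 2, 3, 4, 5, 6, 7, 8, 9, 10, 13, 14}
Component of 9: {0, 1, 2, 3, 4, 5, 6, 7, 8, 9, 10, 13, 14}

Answer: 0, 1, 2, 3, 4, 5, 6, 7, 8, 9, 10, 13, 14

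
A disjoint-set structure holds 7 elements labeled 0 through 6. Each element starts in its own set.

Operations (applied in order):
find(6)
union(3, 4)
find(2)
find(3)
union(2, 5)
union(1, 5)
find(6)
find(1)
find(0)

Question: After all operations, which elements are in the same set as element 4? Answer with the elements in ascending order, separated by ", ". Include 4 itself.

Answer: 3, 4

Derivation:
Step 1: find(6) -> no change; set of 6 is {6}
Step 2: union(3, 4) -> merged; set of 3 now {3, 4}
Step 3: find(2) -> no change; set of 2 is {2}
Step 4: find(3) -> no change; set of 3 is {3, 4}
Step 5: union(2, 5) -> merged; set of 2 now {2, 5}
Step 6: union(1, 5) -> merged; set of 1 now {1, 2, 5}
Step 7: find(6) -> no change; set of 6 is {6}
Step 8: find(1) -> no change; set of 1 is {1, 2, 5}
Step 9: find(0) -> no change; set of 0 is {0}
Component of 4: {3, 4}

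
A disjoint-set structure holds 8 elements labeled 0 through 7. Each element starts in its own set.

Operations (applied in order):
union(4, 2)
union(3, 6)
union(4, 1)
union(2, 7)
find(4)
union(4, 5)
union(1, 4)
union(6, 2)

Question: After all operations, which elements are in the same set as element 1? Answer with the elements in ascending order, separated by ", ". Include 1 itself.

Step 1: union(4, 2) -> merged; set of 4 now {2, 4}
Step 2: union(3, 6) -> merged; set of 3 now {3, 6}
Step 3: union(4, 1) -> merged; set of 4 now {1, 2, 4}
Step 4: union(2, 7) -> merged; set of 2 now {1, 2, 4, 7}
Step 5: find(4) -> no change; set of 4 is {1, 2, 4, 7}
Step 6: union(4, 5) -> merged; set of 4 now {1, 2, 4, 5, 7}
Step 7: union(1, 4) -> already same set; set of 1 now {1, 2, 4, 5, 7}
Step 8: union(6, 2) -> merged; set of 6 now {1, 2, 3, 4, 5, 6, 7}
Component of 1: {1, 2, 3, 4, 5, 6, 7}

Answer: 1, 2, 3, 4, 5, 6, 7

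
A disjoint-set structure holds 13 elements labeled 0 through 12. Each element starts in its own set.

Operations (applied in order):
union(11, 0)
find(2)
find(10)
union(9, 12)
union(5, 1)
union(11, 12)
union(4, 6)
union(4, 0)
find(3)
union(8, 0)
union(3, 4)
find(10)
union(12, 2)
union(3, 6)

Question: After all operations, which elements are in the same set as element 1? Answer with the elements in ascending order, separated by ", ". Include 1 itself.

Step 1: union(11, 0) -> merged; set of 11 now {0, 11}
Step 2: find(2) -> no change; set of 2 is {2}
Step 3: find(10) -> no change; set of 10 is {10}
Step 4: union(9, 12) -> merged; set of 9 now {9, 12}
Step 5: union(5, 1) -> merged; set of 5 now {1, 5}
Step 6: union(11, 12) -> merged; set of 11 now {0, 9, 11, 12}
Step 7: union(4, 6) -> merged; set of 4 now {4, 6}
Step 8: union(4, 0) -> merged; set of 4 now {0, 4, 6, 9, 11, 12}
Step 9: find(3) -> no change; set of 3 is {3}
Step 10: union(8, 0) -> merged; set of 8 now {0, 4, 6, 8, 9, 11, 12}
Step 11: union(3, 4) -> merged; set of 3 now {0, 3, 4, 6, 8, 9, 11, 12}
Step 12: find(10) -> no change; set of 10 is {10}
Step 13: union(12, 2) -> merged; set of 12 now {0, 2, 3, 4, 6, 8, 9, 11, 12}
Step 14: union(3, 6) -> already same set; set of 3 now {0, 2, 3, 4, 6, 8, 9, 11, 12}
Component of 1: {1, 5}

Answer: 1, 5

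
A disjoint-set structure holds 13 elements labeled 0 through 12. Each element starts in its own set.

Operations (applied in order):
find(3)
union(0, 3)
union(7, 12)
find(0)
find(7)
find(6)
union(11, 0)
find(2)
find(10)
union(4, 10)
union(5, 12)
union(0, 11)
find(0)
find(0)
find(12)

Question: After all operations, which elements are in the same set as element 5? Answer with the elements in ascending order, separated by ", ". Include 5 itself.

Answer: 5, 7, 12

Derivation:
Step 1: find(3) -> no change; set of 3 is {3}
Step 2: union(0, 3) -> merged; set of 0 now {0, 3}
Step 3: union(7, 12) -> merged; set of 7 now {7, 12}
Step 4: find(0) -> no change; set of 0 is {0, 3}
Step 5: find(7) -> no change; set of 7 is {7, 12}
Step 6: find(6) -> no change; set of 6 is {6}
Step 7: union(11, 0) -> merged; set of 11 now {0, 3, 11}
Step 8: find(2) -> no change; set of 2 is {2}
Step 9: find(10) -> no change; set of 10 is {10}
Step 10: union(4, 10) -> merged; set of 4 now {4, 10}
Step 11: union(5, 12) -> merged; set of 5 now {5, 7, 12}
Step 12: union(0, 11) -> already same set; set of 0 now {0, 3, 11}
Step 13: find(0) -> no change; set of 0 is {0, 3, 11}
Step 14: find(0) -> no change; set of 0 is {0, 3, 11}
Step 15: find(12) -> no change; set of 12 is {5, 7, 12}
Component of 5: {5, 7, 12}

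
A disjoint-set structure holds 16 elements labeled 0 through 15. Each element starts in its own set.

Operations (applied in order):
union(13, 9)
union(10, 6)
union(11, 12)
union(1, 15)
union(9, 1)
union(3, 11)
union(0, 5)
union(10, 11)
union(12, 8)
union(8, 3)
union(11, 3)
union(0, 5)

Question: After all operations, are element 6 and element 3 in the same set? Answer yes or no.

Answer: yes

Derivation:
Step 1: union(13, 9) -> merged; set of 13 now {9, 13}
Step 2: union(10, 6) -> merged; set of 10 now {6, 10}
Step 3: union(11, 12) -> merged; set of 11 now {11, 12}
Step 4: union(1, 15) -> merged; set of 1 now {1, 15}
Step 5: union(9, 1) -> merged; set of 9 now {1, 9, 13, 15}
Step 6: union(3, 11) -> merged; set of 3 now {3, 11, 12}
Step 7: union(0, 5) -> merged; set of 0 now {0, 5}
Step 8: union(10, 11) -> merged; set of 10 now {3, 6, 10, 11, 12}
Step 9: union(12, 8) -> merged; set of 12 now {3, 6, 8, 10, 11, 12}
Step 10: union(8, 3) -> already same set; set of 8 now {3, 6, 8, 10, 11, 12}
Step 11: union(11, 3) -> already same set; set of 11 now {3, 6, 8, 10, 11, 12}
Step 12: union(0, 5) -> already same set; set of 0 now {0, 5}
Set of 6: {3, 6, 8, 10, 11, 12}; 3 is a member.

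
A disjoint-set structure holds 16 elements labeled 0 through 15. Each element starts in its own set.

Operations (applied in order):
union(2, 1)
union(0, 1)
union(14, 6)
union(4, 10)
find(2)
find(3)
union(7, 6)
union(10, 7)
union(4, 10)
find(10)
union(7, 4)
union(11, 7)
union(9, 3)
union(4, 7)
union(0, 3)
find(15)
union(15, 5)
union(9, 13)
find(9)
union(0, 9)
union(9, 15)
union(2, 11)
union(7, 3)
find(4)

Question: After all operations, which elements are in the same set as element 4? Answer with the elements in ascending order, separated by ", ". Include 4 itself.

Answer: 0, 1, 2, 3, 4, 5, 6, 7, 9, 10, 11, 13, 14, 15

Derivation:
Step 1: union(2, 1) -> merged; set of 2 now {1, 2}
Step 2: union(0, 1) -> merged; set of 0 now {0, 1, 2}
Step 3: union(14, 6) -> merged; set of 14 now {6, 14}
Step 4: union(4, 10) -> merged; set of 4 now {4, 10}
Step 5: find(2) -> no change; set of 2 is {0, 1, 2}
Step 6: find(3) -> no change; set of 3 is {3}
Step 7: union(7, 6) -> merged; set of 7 now {6, 7, 14}
Step 8: union(10, 7) -> merged; set of 10 now {4, 6, 7, 10, 14}
Step 9: union(4, 10) -> already same set; set of 4 now {4, 6, 7, 10, 14}
Step 10: find(10) -> no change; set of 10 is {4, 6, 7, 10, 14}
Step 11: union(7, 4) -> already same set; set of 7 now {4, 6, 7, 10, 14}
Step 12: union(11, 7) -> merged; set of 11 now {4, 6, 7, 10, 11, 14}
Step 13: union(9, 3) -> merged; set of 9 now {3, 9}
Step 14: union(4, 7) -> already same set; set of 4 now {4, 6, 7, 10, 11, 14}
Step 15: union(0, 3) -> merged; set of 0 now {0, 1, 2, 3, 9}
Step 16: find(15) -> no change; set of 15 is {15}
Step 17: union(15, 5) -> merged; set of 15 now {5, 15}
Step 18: union(9, 13) -> merged; set of 9 now {0, 1, 2, 3, 9, 13}
Step 19: find(9) -> no change; set of 9 is {0, 1, 2, 3, 9, 13}
Step 20: union(0, 9) -> already same set; set of 0 now {0, 1, 2, 3, 9, 13}
Step 21: union(9, 15) -> merged; set of 9 now {0, 1, 2, 3, 5, 9, 13, 15}
Step 22: union(2, 11) -> merged; set of 2 now {0, 1, 2, 3, 4, 5, 6, 7, 9, 10, 11, 13, 14, 15}
Step 23: union(7, 3) -> already same set; set of 7 now {0, 1, 2, 3, 4, 5, 6, 7, 9, 10, 11, 13, 14, 15}
Step 24: find(4) -> no change; set of 4 is {0, 1, 2, 3, 4, 5, 6, 7, 9, 10, 11, 13, 14, 15}
Component of 4: {0, 1, 2, 3, 4, 5, 6, 7, 9, 10, 11, 13, 14, 15}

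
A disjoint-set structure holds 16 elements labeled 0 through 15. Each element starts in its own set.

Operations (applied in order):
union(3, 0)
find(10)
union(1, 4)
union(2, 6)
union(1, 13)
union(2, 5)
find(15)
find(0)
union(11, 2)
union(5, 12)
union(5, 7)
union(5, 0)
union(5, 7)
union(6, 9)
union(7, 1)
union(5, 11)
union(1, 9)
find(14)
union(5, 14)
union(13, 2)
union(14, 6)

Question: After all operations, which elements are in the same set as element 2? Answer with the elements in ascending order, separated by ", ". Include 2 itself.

Answer: 0, 1, 2, 3, 4, 5, 6, 7, 9, 11, 12, 13, 14

Derivation:
Step 1: union(3, 0) -> merged; set of 3 now {0, 3}
Step 2: find(10) -> no change; set of 10 is {10}
Step 3: union(1, 4) -> merged; set of 1 now {1, 4}
Step 4: union(2, 6) -> merged; set of 2 now {2, 6}
Step 5: union(1, 13) -> merged; set of 1 now {1, 4, 13}
Step 6: union(2, 5) -> merged; set of 2 now {2, 5, 6}
Step 7: find(15) -> no change; set of 15 is {15}
Step 8: find(0) -> no change; set of 0 is {0, 3}
Step 9: union(11, 2) -> merged; set of 11 now {2, 5, 6, 11}
Step 10: union(5, 12) -> merged; set of 5 now {2, 5, 6, 11, 12}
Step 11: union(5, 7) -> merged; set of 5 now {2, 5, 6, 7, 11, 12}
Step 12: union(5, 0) -> merged; set of 5 now {0, 2, 3, 5, 6, 7, 11, 12}
Step 13: union(5, 7) -> already same set; set of 5 now {0, 2, 3, 5, 6, 7, 11, 12}
Step 14: union(6, 9) -> merged; set of 6 now {0, 2, 3, 5, 6, 7, 9, 11, 12}
Step 15: union(7, 1) -> merged; set of 7 now {0, 1, 2, 3, 4, 5, 6, 7, 9, 11, 12, 13}
Step 16: union(5, 11) -> already same set; set of 5 now {0, 1, 2, 3, 4, 5, 6, 7, 9, 11, 12, 13}
Step 17: union(1, 9) -> already same set; set of 1 now {0, 1, 2, 3, 4, 5, 6, 7, 9, 11, 12, 13}
Step 18: find(14) -> no change; set of 14 is {14}
Step 19: union(5, 14) -> merged; set of 5 now {0, 1, 2, 3, 4, 5, 6, 7, 9, 11, 12, 13, 14}
Step 20: union(13, 2) -> already same set; set of 13 now {0, 1, 2, 3, 4, 5, 6, 7, 9, 11, 12, 13, 14}
Step 21: union(14, 6) -> already same set; set of 14 now {0, 1, 2, 3, 4, 5, 6, 7, 9, 11, 12, 13, 14}
Component of 2: {0, 1, 2, 3, 4, 5, 6, 7, 9, 11, 12, 13, 14}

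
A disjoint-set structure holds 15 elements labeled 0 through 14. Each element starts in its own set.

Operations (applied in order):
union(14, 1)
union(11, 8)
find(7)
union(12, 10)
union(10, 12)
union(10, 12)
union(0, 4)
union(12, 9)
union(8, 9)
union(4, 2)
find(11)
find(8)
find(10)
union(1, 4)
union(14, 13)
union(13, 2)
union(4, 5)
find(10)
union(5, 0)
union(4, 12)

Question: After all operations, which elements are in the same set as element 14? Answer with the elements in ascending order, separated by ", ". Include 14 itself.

Step 1: union(14, 1) -> merged; set of 14 now {1, 14}
Step 2: union(11, 8) -> merged; set of 11 now {8, 11}
Step 3: find(7) -> no change; set of 7 is {7}
Step 4: union(12, 10) -> merged; set of 12 now {10, 12}
Step 5: union(10, 12) -> already same set; set of 10 now {10, 12}
Step 6: union(10, 12) -> already same set; set of 10 now {10, 12}
Step 7: union(0, 4) -> merged; set of 0 now {0, 4}
Step 8: union(12, 9) -> merged; set of 12 now {9, 10, 12}
Step 9: union(8, 9) -> merged; set of 8 now {8, 9, 10, 11, 12}
Step 10: union(4, 2) -> merged; set of 4 now {0, 2, 4}
Step 11: find(11) -> no change; set of 11 is {8, 9, 10, 11, 12}
Step 12: find(8) -> no change; set of 8 is {8, 9, 10, 11, 12}
Step 13: find(10) -> no change; set of 10 is {8, 9, 10, 11, 12}
Step 14: union(1, 4) -> merged; set of 1 now {0, 1, 2, 4, 14}
Step 15: union(14, 13) -> merged; set of 14 now {0, 1, 2, 4, 13, 14}
Step 16: union(13, 2) -> already same set; set of 13 now {0, 1, 2, 4, 13, 14}
Step 17: union(4, 5) -> merged; set of 4 now {0, 1, 2, 4, 5, 13, 14}
Step 18: find(10) -> no change; set of 10 is {8, 9, 10, 11, 12}
Step 19: union(5, 0) -> already same set; set of 5 now {0, 1, 2, 4, 5, 13, 14}
Step 20: union(4, 12) -> merged; set of 4 now {0, 1, 2, 4, 5, 8, 9, 10, 11, 12, 13, 14}
Component of 14: {0, 1, 2, 4, 5, 8, 9, 10, 11, 12, 13, 14}

Answer: 0, 1, 2, 4, 5, 8, 9, 10, 11, 12, 13, 14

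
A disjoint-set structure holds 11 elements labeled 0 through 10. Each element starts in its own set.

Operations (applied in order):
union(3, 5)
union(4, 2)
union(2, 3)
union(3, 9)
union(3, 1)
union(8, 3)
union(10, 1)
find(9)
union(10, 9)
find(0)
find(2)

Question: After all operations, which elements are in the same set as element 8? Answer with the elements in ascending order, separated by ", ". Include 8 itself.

Step 1: union(3, 5) -> merged; set of 3 now {3, 5}
Step 2: union(4, 2) -> merged; set of 4 now {2, 4}
Step 3: union(2, 3) -> merged; set of 2 now {2, 3, 4, 5}
Step 4: union(3, 9) -> merged; set of 3 now {2, 3, 4, 5, 9}
Step 5: union(3, 1) -> merged; set of 3 now {1, 2, 3, 4, 5, 9}
Step 6: union(8, 3) -> merged; set of 8 now {1, 2, 3, 4, 5, 8, 9}
Step 7: union(10, 1) -> merged; set of 10 now {1, 2, 3, 4, 5, 8, 9, 10}
Step 8: find(9) -> no change; set of 9 is {1, 2, 3, 4, 5, 8, 9, 10}
Step 9: union(10, 9) -> already same set; set of 10 now {1, 2, 3, 4, 5, 8, 9, 10}
Step 10: find(0) -> no change; set of 0 is {0}
Step 11: find(2) -> no change; set of 2 is {1, 2, 3, 4, 5, 8, 9, 10}
Component of 8: {1, 2, 3, 4, 5, 8, 9, 10}

Answer: 1, 2, 3, 4, 5, 8, 9, 10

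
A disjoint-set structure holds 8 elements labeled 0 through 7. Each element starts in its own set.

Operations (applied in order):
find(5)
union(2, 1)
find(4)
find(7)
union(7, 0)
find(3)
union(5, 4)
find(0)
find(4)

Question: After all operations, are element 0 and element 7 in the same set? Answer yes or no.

Answer: yes

Derivation:
Step 1: find(5) -> no change; set of 5 is {5}
Step 2: union(2, 1) -> merged; set of 2 now {1, 2}
Step 3: find(4) -> no change; set of 4 is {4}
Step 4: find(7) -> no change; set of 7 is {7}
Step 5: union(7, 0) -> merged; set of 7 now {0, 7}
Step 6: find(3) -> no change; set of 3 is {3}
Step 7: union(5, 4) -> merged; set of 5 now {4, 5}
Step 8: find(0) -> no change; set of 0 is {0, 7}
Step 9: find(4) -> no change; set of 4 is {4, 5}
Set of 0: {0, 7}; 7 is a member.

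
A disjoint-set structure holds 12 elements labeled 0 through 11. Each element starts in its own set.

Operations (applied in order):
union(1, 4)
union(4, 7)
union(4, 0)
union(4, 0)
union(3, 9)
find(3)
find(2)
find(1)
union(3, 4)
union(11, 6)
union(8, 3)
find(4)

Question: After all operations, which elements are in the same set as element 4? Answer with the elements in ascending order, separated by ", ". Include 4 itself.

Answer: 0, 1, 3, 4, 7, 8, 9

Derivation:
Step 1: union(1, 4) -> merged; set of 1 now {1, 4}
Step 2: union(4, 7) -> merged; set of 4 now {1, 4, 7}
Step 3: union(4, 0) -> merged; set of 4 now {0, 1, 4, 7}
Step 4: union(4, 0) -> already same set; set of 4 now {0, 1, 4, 7}
Step 5: union(3, 9) -> merged; set of 3 now {3, 9}
Step 6: find(3) -> no change; set of 3 is {3, 9}
Step 7: find(2) -> no change; set of 2 is {2}
Step 8: find(1) -> no change; set of 1 is {0, 1, 4, 7}
Step 9: union(3, 4) -> merged; set of 3 now {0, 1, 3, 4, 7, 9}
Step 10: union(11, 6) -> merged; set of 11 now {6, 11}
Step 11: union(8, 3) -> merged; set of 8 now {0, 1, 3, 4, 7, 8, 9}
Step 12: find(4) -> no change; set of 4 is {0, 1, 3, 4, 7, 8, 9}
Component of 4: {0, 1, 3, 4, 7, 8, 9}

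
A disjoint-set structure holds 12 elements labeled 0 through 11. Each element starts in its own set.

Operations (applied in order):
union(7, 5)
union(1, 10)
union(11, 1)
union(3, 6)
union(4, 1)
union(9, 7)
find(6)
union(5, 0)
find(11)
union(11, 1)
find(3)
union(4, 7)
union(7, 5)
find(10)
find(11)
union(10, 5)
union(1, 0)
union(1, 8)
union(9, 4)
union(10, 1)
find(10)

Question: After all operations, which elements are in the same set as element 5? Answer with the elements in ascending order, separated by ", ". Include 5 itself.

Answer: 0, 1, 4, 5, 7, 8, 9, 10, 11

Derivation:
Step 1: union(7, 5) -> merged; set of 7 now {5, 7}
Step 2: union(1, 10) -> merged; set of 1 now {1, 10}
Step 3: union(11, 1) -> merged; set of 11 now {1, 10, 11}
Step 4: union(3, 6) -> merged; set of 3 now {3, 6}
Step 5: union(4, 1) -> merged; set of 4 now {1, 4, 10, 11}
Step 6: union(9, 7) -> merged; set of 9 now {5, 7, 9}
Step 7: find(6) -> no change; set of 6 is {3, 6}
Step 8: union(5, 0) -> merged; set of 5 now {0, 5, 7, 9}
Step 9: find(11) -> no change; set of 11 is {1, 4, 10, 11}
Step 10: union(11, 1) -> already same set; set of 11 now {1, 4, 10, 11}
Step 11: find(3) -> no change; set of 3 is {3, 6}
Step 12: union(4, 7) -> merged; set of 4 now {0, 1, 4, 5, 7, 9, 10, 11}
Step 13: union(7, 5) -> already same set; set of 7 now {0, 1, 4, 5, 7, 9, 10, 11}
Step 14: find(10) -> no change; set of 10 is {0, 1, 4, 5, 7, 9, 10, 11}
Step 15: find(11) -> no change; set of 11 is {0, 1, 4, 5, 7, 9, 10, 11}
Step 16: union(10, 5) -> already same set; set of 10 now {0, 1, 4, 5, 7, 9, 10, 11}
Step 17: union(1, 0) -> already same set; set of 1 now {0, 1, 4, 5, 7, 9, 10, 11}
Step 18: union(1, 8) -> merged; set of 1 now {0, 1, 4, 5, 7, 8, 9, 10, 11}
Step 19: union(9, 4) -> already same set; set of 9 now {0, 1, 4, 5, 7, 8, 9, 10, 11}
Step 20: union(10, 1) -> already same set; set of 10 now {0, 1, 4, 5, 7, 8, 9, 10, 11}
Step 21: find(10) -> no change; set of 10 is {0, 1, 4, 5, 7, 8, 9, 10, 11}
Component of 5: {0, 1, 4, 5, 7, 8, 9, 10, 11}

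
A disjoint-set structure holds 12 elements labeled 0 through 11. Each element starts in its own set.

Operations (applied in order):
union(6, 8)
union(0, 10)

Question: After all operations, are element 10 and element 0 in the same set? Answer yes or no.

Step 1: union(6, 8) -> merged; set of 6 now {6, 8}
Step 2: union(0, 10) -> merged; set of 0 now {0, 10}
Set of 10: {0, 10}; 0 is a member.

Answer: yes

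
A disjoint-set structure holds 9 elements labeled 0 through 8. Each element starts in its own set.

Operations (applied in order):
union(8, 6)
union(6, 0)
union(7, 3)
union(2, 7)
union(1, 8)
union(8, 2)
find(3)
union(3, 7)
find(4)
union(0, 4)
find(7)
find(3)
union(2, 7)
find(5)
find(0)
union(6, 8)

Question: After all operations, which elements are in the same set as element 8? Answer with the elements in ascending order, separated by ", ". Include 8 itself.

Step 1: union(8, 6) -> merged; set of 8 now {6, 8}
Step 2: union(6, 0) -> merged; set of 6 now {0, 6, 8}
Step 3: union(7, 3) -> merged; set of 7 now {3, 7}
Step 4: union(2, 7) -> merged; set of 2 now {2, 3, 7}
Step 5: union(1, 8) -> merged; set of 1 now {0, 1, 6, 8}
Step 6: union(8, 2) -> merged; set of 8 now {0, 1, 2, 3, 6, 7, 8}
Step 7: find(3) -> no change; set of 3 is {0, 1, 2, 3, 6, 7, 8}
Step 8: union(3, 7) -> already same set; set of 3 now {0, 1, 2, 3, 6, 7, 8}
Step 9: find(4) -> no change; set of 4 is {4}
Step 10: union(0, 4) -> merged; set of 0 now {0, 1, 2, 3, 4, 6, 7, 8}
Step 11: find(7) -> no change; set of 7 is {0, 1, 2, 3, 4, 6, 7, 8}
Step 12: find(3) -> no change; set of 3 is {0, 1, 2, 3, 4, 6, 7, 8}
Step 13: union(2, 7) -> already same set; set of 2 now {0, 1, 2, 3, 4, 6, 7, 8}
Step 14: find(5) -> no change; set of 5 is {5}
Step 15: find(0) -> no change; set of 0 is {0, 1, 2, 3, 4, 6, 7, 8}
Step 16: union(6, 8) -> already same set; set of 6 now {0, 1, 2, 3, 4, 6, 7, 8}
Component of 8: {0, 1, 2, 3, 4, 6, 7, 8}

Answer: 0, 1, 2, 3, 4, 6, 7, 8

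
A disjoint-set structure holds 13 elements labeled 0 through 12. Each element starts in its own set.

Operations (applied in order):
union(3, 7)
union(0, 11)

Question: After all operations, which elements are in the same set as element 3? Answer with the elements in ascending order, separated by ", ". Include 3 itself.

Answer: 3, 7

Derivation:
Step 1: union(3, 7) -> merged; set of 3 now {3, 7}
Step 2: union(0, 11) -> merged; set of 0 now {0, 11}
Component of 3: {3, 7}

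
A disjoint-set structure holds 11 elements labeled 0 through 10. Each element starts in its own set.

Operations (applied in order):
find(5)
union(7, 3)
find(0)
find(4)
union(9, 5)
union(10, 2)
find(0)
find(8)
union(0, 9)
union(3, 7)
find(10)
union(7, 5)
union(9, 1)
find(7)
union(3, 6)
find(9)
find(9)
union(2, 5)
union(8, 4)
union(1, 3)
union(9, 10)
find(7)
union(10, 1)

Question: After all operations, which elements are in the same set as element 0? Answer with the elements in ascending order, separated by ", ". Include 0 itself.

Step 1: find(5) -> no change; set of 5 is {5}
Step 2: union(7, 3) -> merged; set of 7 now {3, 7}
Step 3: find(0) -> no change; set of 0 is {0}
Step 4: find(4) -> no change; set of 4 is {4}
Step 5: union(9, 5) -> merged; set of 9 now {5, 9}
Step 6: union(10, 2) -> merged; set of 10 now {2, 10}
Step 7: find(0) -> no change; set of 0 is {0}
Step 8: find(8) -> no change; set of 8 is {8}
Step 9: union(0, 9) -> merged; set of 0 now {0, 5, 9}
Step 10: union(3, 7) -> already same set; set of 3 now {3, 7}
Step 11: find(10) -> no change; set of 10 is {2, 10}
Step 12: union(7, 5) -> merged; set of 7 now {0, 3, 5, 7, 9}
Step 13: union(9, 1) -> merged; set of 9 now {0, 1, 3, 5, 7, 9}
Step 14: find(7) -> no change; set of 7 is {0, 1, 3, 5, 7, 9}
Step 15: union(3, 6) -> merged; set of 3 now {0, 1, 3, 5, 6, 7, 9}
Step 16: find(9) -> no change; set of 9 is {0, 1, 3, 5, 6, 7, 9}
Step 17: find(9) -> no change; set of 9 is {0, 1, 3, 5, 6, 7, 9}
Step 18: union(2, 5) -> merged; set of 2 now {0, 1, 2, 3, 5, 6, 7, 9, 10}
Step 19: union(8, 4) -> merged; set of 8 now {4, 8}
Step 20: union(1, 3) -> already same set; set of 1 now {0, 1, 2, 3, 5, 6, 7, 9, 10}
Step 21: union(9, 10) -> already same set; set of 9 now {0, 1, 2, 3, 5, 6, 7, 9, 10}
Step 22: find(7) -> no change; set of 7 is {0, 1, 2, 3, 5, 6, 7, 9, 10}
Step 23: union(10, 1) -> already same set; set of 10 now {0, 1, 2, 3, 5, 6, 7, 9, 10}
Component of 0: {0, 1, 2, 3, 5, 6, 7, 9, 10}

Answer: 0, 1, 2, 3, 5, 6, 7, 9, 10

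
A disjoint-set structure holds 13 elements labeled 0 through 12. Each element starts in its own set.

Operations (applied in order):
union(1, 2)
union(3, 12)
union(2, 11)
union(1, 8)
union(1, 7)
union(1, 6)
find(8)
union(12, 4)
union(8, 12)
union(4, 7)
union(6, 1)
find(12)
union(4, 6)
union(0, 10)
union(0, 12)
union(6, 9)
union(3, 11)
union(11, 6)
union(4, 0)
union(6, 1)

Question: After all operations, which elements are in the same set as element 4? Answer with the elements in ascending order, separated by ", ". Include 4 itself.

Step 1: union(1, 2) -> merged; set of 1 now {1, 2}
Step 2: union(3, 12) -> merged; set of 3 now {3, 12}
Step 3: union(2, 11) -> merged; set of 2 now {1, 2, 11}
Step 4: union(1, 8) -> merged; set of 1 now {1, 2, 8, 11}
Step 5: union(1, 7) -> merged; set of 1 now {1, 2, 7, 8, 11}
Step 6: union(1, 6) -> merged; set of 1 now {1, 2, 6, 7, 8, 11}
Step 7: find(8) -> no change; set of 8 is {1, 2, 6, 7, 8, 11}
Step 8: union(12, 4) -> merged; set of 12 now {3, 4, 12}
Step 9: union(8, 12) -> merged; set of 8 now {1, 2, 3, 4, 6, 7, 8, 11, 12}
Step 10: union(4, 7) -> already same set; set of 4 now {1, 2, 3, 4, 6, 7, 8, 11, 12}
Step 11: union(6, 1) -> already same set; set of 6 now {1, 2, 3, 4, 6, 7, 8, 11, 12}
Step 12: find(12) -> no change; set of 12 is {1, 2, 3, 4, 6, 7, 8, 11, 12}
Step 13: union(4, 6) -> already same set; set of 4 now {1, 2, 3, 4, 6, 7, 8, 11, 12}
Step 14: union(0, 10) -> merged; set of 0 now {0, 10}
Step 15: union(0, 12) -> merged; set of 0 now {0, 1, 2, 3, 4, 6, 7, 8, 10, 11, 12}
Step 16: union(6, 9) -> merged; set of 6 now {0, 1, 2, 3, 4, 6, 7, 8, 9, 10, 11, 12}
Step 17: union(3, 11) -> already same set; set of 3 now {0, 1, 2, 3, 4, 6, 7, 8, 9, 10, 11, 12}
Step 18: union(11, 6) -> already same set; set of 11 now {0, 1, 2, 3, 4, 6, 7, 8, 9, 10, 11, 12}
Step 19: union(4, 0) -> already same set; set of 4 now {0, 1, 2, 3, 4, 6, 7, 8, 9, 10, 11, 12}
Step 20: union(6, 1) -> already same set; set of 6 now {0, 1, 2, 3, 4, 6, 7, 8, 9, 10, 11, 12}
Component of 4: {0, 1, 2, 3, 4, 6, 7, 8, 9, 10, 11, 12}

Answer: 0, 1, 2, 3, 4, 6, 7, 8, 9, 10, 11, 12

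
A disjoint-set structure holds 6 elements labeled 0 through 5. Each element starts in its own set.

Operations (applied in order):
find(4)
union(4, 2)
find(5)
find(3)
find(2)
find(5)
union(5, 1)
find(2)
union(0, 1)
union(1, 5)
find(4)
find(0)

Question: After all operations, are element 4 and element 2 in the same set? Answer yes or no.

Step 1: find(4) -> no change; set of 4 is {4}
Step 2: union(4, 2) -> merged; set of 4 now {2, 4}
Step 3: find(5) -> no change; set of 5 is {5}
Step 4: find(3) -> no change; set of 3 is {3}
Step 5: find(2) -> no change; set of 2 is {2, 4}
Step 6: find(5) -> no change; set of 5 is {5}
Step 7: union(5, 1) -> merged; set of 5 now {1, 5}
Step 8: find(2) -> no change; set of 2 is {2, 4}
Step 9: union(0, 1) -> merged; set of 0 now {0, 1, 5}
Step 10: union(1, 5) -> already same set; set of 1 now {0, 1, 5}
Step 11: find(4) -> no change; set of 4 is {2, 4}
Step 12: find(0) -> no change; set of 0 is {0, 1, 5}
Set of 4: {2, 4}; 2 is a member.

Answer: yes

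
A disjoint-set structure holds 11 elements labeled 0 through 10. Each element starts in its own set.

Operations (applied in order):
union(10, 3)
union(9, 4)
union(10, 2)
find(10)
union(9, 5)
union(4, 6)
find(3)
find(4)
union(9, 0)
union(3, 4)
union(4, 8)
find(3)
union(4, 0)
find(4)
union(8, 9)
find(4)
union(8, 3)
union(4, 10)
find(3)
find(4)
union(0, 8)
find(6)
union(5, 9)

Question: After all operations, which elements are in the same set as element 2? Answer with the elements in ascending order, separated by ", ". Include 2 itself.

Answer: 0, 2, 3, 4, 5, 6, 8, 9, 10

Derivation:
Step 1: union(10, 3) -> merged; set of 10 now {3, 10}
Step 2: union(9, 4) -> merged; set of 9 now {4, 9}
Step 3: union(10, 2) -> merged; set of 10 now {2, 3, 10}
Step 4: find(10) -> no change; set of 10 is {2, 3, 10}
Step 5: union(9, 5) -> merged; set of 9 now {4, 5, 9}
Step 6: union(4, 6) -> merged; set of 4 now {4, 5, 6, 9}
Step 7: find(3) -> no change; set of 3 is {2, 3, 10}
Step 8: find(4) -> no change; set of 4 is {4, 5, 6, 9}
Step 9: union(9, 0) -> merged; set of 9 now {0, 4, 5, 6, 9}
Step 10: union(3, 4) -> merged; set of 3 now {0, 2, 3, 4, 5, 6, 9, 10}
Step 11: union(4, 8) -> merged; set of 4 now {0, 2, 3, 4, 5, 6, 8, 9, 10}
Step 12: find(3) -> no change; set of 3 is {0, 2, 3, 4, 5, 6, 8, 9, 10}
Step 13: union(4, 0) -> already same set; set of 4 now {0, 2, 3, 4, 5, 6, 8, 9, 10}
Step 14: find(4) -> no change; set of 4 is {0, 2, 3, 4, 5, 6, 8, 9, 10}
Step 15: union(8, 9) -> already same set; set of 8 now {0, 2, 3, 4, 5, 6, 8, 9, 10}
Step 16: find(4) -> no change; set of 4 is {0, 2, 3, 4, 5, 6, 8, 9, 10}
Step 17: union(8, 3) -> already same set; set of 8 now {0, 2, 3, 4, 5, 6, 8, 9, 10}
Step 18: union(4, 10) -> already same set; set of 4 now {0, 2, 3, 4, 5, 6, 8, 9, 10}
Step 19: find(3) -> no change; set of 3 is {0, 2, 3, 4, 5, 6, 8, 9, 10}
Step 20: find(4) -> no change; set of 4 is {0, 2, 3, 4, 5, 6, 8, 9, 10}
Step 21: union(0, 8) -> already same set; set of 0 now {0, 2, 3, 4, 5, 6, 8, 9, 10}
Step 22: find(6) -> no change; set of 6 is {0, 2, 3, 4, 5, 6, 8, 9, 10}
Step 23: union(5, 9) -> already same set; set of 5 now {0, 2, 3, 4, 5, 6, 8, 9, 10}
Component of 2: {0, 2, 3, 4, 5, 6, 8, 9, 10}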